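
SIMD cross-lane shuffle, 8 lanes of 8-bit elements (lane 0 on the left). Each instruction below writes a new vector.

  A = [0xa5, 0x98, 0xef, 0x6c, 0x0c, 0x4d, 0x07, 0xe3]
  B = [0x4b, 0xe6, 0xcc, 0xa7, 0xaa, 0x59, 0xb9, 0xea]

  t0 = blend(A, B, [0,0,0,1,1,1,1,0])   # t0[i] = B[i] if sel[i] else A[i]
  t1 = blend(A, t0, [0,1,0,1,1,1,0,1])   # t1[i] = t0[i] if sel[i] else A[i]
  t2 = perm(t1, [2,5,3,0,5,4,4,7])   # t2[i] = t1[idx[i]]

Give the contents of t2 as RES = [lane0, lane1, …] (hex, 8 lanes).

→ t0 |a5|98|ef|a7|aa|59|b9|e3|
→ t1 |a5|98|ef|a7|aa|59|07|e3|
→ t2 |ef|59|a7|a5|59|aa|aa|e3|

RES = [ 0xef  0x59  0xa7  0xa5  0x59  0xaa  0xaa  0xe3 ]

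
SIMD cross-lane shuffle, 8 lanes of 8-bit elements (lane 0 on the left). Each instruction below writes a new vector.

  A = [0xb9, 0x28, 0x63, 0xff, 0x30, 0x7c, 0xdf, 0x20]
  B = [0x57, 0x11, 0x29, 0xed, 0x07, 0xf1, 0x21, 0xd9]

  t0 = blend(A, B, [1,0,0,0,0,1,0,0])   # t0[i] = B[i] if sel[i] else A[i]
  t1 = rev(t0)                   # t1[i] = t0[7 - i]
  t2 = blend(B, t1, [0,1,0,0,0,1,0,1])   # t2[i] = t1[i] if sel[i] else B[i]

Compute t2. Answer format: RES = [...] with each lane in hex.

  t0: 57 28 63 ff 30 f1 df 20
  t1: 20 df f1 30 ff 63 28 57
  t2: 57 df 29 ed 07 63 21 57

RES = [ 0x57  0xdf  0x29  0xed  0x07  0x63  0x21  0x57 ]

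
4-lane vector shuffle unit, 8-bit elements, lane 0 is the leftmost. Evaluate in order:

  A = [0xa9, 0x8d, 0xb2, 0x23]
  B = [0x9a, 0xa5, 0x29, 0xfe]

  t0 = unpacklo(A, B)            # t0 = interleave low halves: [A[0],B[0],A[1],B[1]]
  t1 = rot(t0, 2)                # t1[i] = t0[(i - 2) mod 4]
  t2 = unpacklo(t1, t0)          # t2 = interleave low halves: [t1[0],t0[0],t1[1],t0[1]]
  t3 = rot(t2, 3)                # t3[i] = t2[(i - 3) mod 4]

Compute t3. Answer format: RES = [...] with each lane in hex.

  t0: a9 9a 8d a5
  t1: 8d a5 a9 9a
  t2: 8d a9 a5 9a
  t3: a9 a5 9a 8d

RES = [ 0xa9  0xa5  0x9a  0x8d ]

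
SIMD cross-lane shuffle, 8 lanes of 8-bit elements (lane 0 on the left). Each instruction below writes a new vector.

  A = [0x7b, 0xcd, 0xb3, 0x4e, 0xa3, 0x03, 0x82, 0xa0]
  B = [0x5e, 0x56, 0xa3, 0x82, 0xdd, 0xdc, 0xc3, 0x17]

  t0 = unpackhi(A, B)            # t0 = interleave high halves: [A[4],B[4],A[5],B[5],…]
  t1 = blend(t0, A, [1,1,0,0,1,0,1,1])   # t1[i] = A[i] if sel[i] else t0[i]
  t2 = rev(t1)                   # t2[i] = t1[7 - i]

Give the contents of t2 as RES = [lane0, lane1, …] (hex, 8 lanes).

t0 = [0xa3, 0xdd, 0x03, 0xdc, 0x82, 0xc3, 0xa0, 0x17]
t1 = [0x7b, 0xcd, 0x03, 0xdc, 0xa3, 0xc3, 0x82, 0xa0]
t2 = [0xa0, 0x82, 0xc3, 0xa3, 0xdc, 0x03, 0xcd, 0x7b]

RES = [ 0xa0  0x82  0xc3  0xa3  0xdc  0x03  0xcd  0x7b ]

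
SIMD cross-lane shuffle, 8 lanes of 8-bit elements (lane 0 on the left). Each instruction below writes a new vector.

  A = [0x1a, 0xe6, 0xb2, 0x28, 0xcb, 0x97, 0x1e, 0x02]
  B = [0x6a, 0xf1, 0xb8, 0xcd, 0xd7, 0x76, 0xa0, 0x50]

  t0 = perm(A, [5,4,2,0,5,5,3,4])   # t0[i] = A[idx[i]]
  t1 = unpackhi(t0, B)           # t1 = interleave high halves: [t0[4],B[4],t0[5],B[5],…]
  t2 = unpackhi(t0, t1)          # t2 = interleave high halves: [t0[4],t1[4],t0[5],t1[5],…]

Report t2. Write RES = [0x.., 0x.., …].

  t0: 97 cb b2 1a 97 97 28 cb
  t1: 97 d7 97 76 28 a0 cb 50
  t2: 97 28 97 a0 28 cb cb 50

RES = [ 0x97  0x28  0x97  0xa0  0x28  0xcb  0xcb  0x50 ]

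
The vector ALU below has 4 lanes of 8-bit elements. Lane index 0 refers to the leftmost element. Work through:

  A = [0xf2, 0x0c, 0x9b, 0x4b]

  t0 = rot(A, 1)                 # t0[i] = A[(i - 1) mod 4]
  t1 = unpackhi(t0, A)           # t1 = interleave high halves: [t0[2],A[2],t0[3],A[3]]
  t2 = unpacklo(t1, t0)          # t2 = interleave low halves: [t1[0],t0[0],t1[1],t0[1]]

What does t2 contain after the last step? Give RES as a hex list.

RES = [0x0c, 0x4b, 0x9b, 0xf2]

t0 = [0x4b, 0xf2, 0x0c, 0x9b]
t1 = [0x0c, 0x9b, 0x9b, 0x4b]
t2 = [0x0c, 0x4b, 0x9b, 0xf2]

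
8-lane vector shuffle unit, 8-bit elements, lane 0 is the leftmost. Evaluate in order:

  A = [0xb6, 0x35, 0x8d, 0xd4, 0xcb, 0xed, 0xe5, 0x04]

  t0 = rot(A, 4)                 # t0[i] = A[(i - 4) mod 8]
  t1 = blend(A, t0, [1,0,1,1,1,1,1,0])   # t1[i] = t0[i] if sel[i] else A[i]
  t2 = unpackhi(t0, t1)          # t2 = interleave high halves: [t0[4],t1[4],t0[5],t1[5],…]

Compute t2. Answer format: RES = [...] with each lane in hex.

RES = [ 0xb6  0xb6  0x35  0x35  0x8d  0x8d  0xd4  0x04 ]

  t0: cb ed e5 04 b6 35 8d d4
  t1: cb 35 e5 04 b6 35 8d 04
  t2: b6 b6 35 35 8d 8d d4 04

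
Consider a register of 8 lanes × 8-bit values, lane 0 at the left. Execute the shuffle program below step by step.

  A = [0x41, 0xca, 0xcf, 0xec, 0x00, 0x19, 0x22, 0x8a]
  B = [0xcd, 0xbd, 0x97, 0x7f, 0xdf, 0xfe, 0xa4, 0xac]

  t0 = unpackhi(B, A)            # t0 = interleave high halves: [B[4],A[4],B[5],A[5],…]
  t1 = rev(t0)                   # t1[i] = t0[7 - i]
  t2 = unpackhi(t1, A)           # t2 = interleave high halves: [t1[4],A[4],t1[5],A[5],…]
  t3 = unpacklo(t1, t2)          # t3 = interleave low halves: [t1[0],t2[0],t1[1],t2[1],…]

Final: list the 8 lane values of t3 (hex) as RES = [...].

  t0: df 00 fe 19 a4 22 ac 8a
  t1: 8a ac 22 a4 19 fe 00 df
  t2: 19 00 fe 19 00 22 df 8a
  t3: 8a 19 ac 00 22 fe a4 19

RES = [ 0x8a  0x19  0xac  0x00  0x22  0xfe  0xa4  0x19 ]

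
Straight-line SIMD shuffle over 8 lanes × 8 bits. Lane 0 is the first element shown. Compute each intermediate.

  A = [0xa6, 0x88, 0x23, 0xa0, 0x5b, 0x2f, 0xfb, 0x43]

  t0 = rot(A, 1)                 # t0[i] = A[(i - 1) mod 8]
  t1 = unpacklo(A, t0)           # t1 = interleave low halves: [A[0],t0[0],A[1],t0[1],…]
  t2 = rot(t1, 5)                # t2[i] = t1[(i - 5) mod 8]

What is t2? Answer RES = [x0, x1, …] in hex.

RES = [ 0xa6  0x23  0x88  0xa0  0x23  0xa6  0x43  0x88 ]

→ t0 |43|a6|88|23|a0|5b|2f|fb|
→ t1 |a6|43|88|a6|23|88|a0|23|
→ t2 |a6|23|88|a0|23|a6|43|88|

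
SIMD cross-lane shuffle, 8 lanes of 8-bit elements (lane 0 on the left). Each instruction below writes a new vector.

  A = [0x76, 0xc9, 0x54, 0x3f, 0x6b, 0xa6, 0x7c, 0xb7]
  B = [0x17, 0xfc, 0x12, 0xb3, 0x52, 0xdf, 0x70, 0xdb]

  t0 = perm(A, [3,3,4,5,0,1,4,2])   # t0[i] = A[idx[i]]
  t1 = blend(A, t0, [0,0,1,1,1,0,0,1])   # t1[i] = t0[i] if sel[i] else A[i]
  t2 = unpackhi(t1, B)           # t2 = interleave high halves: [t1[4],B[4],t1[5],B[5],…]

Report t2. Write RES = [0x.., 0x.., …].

  t0: 3f 3f 6b a6 76 c9 6b 54
  t1: 76 c9 6b a6 76 a6 7c 54
  t2: 76 52 a6 df 7c 70 54 db

RES = [ 0x76  0x52  0xa6  0xdf  0x7c  0x70  0x54  0xdb ]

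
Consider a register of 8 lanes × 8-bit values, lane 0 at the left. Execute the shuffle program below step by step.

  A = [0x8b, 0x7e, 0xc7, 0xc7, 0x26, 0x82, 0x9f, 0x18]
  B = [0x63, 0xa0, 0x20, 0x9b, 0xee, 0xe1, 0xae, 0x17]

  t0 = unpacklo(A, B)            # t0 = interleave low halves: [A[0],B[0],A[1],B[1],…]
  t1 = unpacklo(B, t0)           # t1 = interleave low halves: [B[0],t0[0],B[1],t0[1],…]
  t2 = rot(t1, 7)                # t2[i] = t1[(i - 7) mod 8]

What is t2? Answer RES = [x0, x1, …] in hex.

RES = [ 0x8b  0xa0  0x63  0x20  0x7e  0x9b  0xa0  0x63 ]

  t0: 8b 63 7e a0 c7 20 c7 9b
  t1: 63 8b a0 63 20 7e 9b a0
  t2: 8b a0 63 20 7e 9b a0 63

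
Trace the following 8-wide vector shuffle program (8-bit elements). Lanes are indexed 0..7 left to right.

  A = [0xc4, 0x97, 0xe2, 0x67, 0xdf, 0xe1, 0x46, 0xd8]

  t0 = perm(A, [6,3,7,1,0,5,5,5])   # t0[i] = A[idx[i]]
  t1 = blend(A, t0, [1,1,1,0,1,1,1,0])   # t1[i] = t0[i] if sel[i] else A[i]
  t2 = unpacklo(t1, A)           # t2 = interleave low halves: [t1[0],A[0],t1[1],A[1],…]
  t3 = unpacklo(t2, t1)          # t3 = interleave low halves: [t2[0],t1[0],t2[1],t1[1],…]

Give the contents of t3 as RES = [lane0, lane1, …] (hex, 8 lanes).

  t0: 46 67 d8 97 c4 e1 e1 e1
  t1: 46 67 d8 67 c4 e1 e1 d8
  t2: 46 c4 67 97 d8 e2 67 67
  t3: 46 46 c4 67 67 d8 97 67

RES = [0x46, 0x46, 0xc4, 0x67, 0x67, 0xd8, 0x97, 0x67]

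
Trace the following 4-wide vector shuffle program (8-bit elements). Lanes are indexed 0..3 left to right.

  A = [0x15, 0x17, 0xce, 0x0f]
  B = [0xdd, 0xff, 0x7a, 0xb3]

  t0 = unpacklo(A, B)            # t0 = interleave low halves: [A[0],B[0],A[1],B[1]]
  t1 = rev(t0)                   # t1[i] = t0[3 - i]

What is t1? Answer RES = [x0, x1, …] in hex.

RES = [ 0xff  0x17  0xdd  0x15 ]

t0 = [0x15, 0xdd, 0x17, 0xff]
t1 = [0xff, 0x17, 0xdd, 0x15]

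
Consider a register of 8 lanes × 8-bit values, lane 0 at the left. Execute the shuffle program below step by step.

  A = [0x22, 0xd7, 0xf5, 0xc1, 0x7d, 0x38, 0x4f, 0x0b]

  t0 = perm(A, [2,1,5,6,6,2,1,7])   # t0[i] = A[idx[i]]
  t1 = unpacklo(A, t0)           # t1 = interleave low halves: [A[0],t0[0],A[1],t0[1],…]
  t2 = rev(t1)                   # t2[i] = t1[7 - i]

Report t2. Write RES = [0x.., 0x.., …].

RES = [0x4f, 0xc1, 0x38, 0xf5, 0xd7, 0xd7, 0xf5, 0x22]

→ t0 |f5|d7|38|4f|4f|f5|d7|0b|
→ t1 |22|f5|d7|d7|f5|38|c1|4f|
→ t2 |4f|c1|38|f5|d7|d7|f5|22|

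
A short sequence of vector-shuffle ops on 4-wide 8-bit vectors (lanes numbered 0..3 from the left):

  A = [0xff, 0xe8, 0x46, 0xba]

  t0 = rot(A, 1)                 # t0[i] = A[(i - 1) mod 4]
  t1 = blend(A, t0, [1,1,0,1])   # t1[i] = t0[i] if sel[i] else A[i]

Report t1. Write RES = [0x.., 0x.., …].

RES = [ 0xba  0xff  0x46  0x46 ]

→ t0 |ba|ff|e8|46|
→ t1 |ba|ff|46|46|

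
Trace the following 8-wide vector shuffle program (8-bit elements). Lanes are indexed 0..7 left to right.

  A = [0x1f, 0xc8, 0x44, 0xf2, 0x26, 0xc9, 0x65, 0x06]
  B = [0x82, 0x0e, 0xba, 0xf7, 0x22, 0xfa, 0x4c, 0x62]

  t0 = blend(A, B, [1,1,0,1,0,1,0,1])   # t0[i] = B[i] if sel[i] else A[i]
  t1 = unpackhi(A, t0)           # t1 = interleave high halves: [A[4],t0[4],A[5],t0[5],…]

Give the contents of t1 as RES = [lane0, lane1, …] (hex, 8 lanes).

RES = [0x26, 0x26, 0xc9, 0xfa, 0x65, 0x65, 0x06, 0x62]

  t0: 82 0e 44 f7 26 fa 65 62
  t1: 26 26 c9 fa 65 65 06 62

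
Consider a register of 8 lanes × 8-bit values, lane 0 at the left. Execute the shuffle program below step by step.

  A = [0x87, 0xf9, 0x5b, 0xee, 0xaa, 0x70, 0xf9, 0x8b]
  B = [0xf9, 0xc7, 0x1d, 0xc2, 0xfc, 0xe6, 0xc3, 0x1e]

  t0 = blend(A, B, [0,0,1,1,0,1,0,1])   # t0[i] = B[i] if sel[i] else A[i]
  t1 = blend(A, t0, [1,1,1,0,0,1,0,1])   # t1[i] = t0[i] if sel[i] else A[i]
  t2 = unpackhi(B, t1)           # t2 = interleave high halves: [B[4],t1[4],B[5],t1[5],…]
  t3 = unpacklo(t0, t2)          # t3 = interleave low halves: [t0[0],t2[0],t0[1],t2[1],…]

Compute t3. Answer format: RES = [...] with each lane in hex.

→ t0 |87|f9|1d|c2|aa|e6|f9|1e|
→ t1 |87|f9|1d|ee|aa|e6|f9|1e|
→ t2 |fc|aa|e6|e6|c3|f9|1e|1e|
→ t3 |87|fc|f9|aa|1d|e6|c2|e6|

RES = [0x87, 0xfc, 0xf9, 0xaa, 0x1d, 0xe6, 0xc2, 0xe6]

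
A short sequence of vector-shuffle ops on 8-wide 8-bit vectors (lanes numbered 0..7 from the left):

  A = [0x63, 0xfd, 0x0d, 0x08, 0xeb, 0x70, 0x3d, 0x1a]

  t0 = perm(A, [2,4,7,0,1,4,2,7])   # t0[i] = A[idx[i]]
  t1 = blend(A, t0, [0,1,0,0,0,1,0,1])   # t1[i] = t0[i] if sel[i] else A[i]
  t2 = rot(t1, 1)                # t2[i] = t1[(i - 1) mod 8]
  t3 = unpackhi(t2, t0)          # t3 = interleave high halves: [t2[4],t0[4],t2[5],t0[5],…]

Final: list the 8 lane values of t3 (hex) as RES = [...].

→ t0 |0d|eb|1a|63|fd|eb|0d|1a|
→ t1 |63|eb|0d|08|eb|eb|3d|1a|
→ t2 |1a|63|eb|0d|08|eb|eb|3d|
→ t3 |08|fd|eb|eb|eb|0d|3d|1a|

RES = [ 0x08  0xfd  0xeb  0xeb  0xeb  0x0d  0x3d  0x1a ]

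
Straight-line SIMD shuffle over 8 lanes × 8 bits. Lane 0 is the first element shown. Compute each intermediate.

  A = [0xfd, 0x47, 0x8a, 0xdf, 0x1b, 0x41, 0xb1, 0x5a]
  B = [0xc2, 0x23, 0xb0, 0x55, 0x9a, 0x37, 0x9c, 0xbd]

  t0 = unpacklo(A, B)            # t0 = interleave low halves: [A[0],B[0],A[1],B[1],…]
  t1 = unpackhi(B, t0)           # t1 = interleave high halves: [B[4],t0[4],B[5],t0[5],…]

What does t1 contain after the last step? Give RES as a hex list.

t0 = [0xfd, 0xc2, 0x47, 0x23, 0x8a, 0xb0, 0xdf, 0x55]
t1 = [0x9a, 0x8a, 0x37, 0xb0, 0x9c, 0xdf, 0xbd, 0x55]

RES = [ 0x9a  0x8a  0x37  0xb0  0x9c  0xdf  0xbd  0x55 ]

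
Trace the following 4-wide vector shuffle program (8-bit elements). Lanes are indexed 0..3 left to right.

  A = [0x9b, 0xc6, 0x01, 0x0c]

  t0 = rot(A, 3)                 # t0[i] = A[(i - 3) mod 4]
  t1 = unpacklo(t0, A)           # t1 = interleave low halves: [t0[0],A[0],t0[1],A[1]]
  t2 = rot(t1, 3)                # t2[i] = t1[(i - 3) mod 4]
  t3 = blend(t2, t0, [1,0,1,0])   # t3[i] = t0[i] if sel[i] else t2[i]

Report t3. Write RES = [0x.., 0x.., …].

RES = [ 0xc6  0x01  0x0c  0xc6 ]

→ t0 |c6|01|0c|9b|
→ t1 |c6|9b|01|c6|
→ t2 |9b|01|c6|c6|
→ t3 |c6|01|0c|c6|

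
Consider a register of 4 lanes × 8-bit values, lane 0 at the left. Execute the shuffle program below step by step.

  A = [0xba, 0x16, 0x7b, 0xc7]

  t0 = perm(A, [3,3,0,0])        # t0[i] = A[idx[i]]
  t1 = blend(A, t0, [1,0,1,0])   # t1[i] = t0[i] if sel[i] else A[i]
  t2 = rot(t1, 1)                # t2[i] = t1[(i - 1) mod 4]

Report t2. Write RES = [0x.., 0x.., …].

RES = [0xc7, 0xc7, 0x16, 0xba]

t0 = [0xc7, 0xc7, 0xba, 0xba]
t1 = [0xc7, 0x16, 0xba, 0xc7]
t2 = [0xc7, 0xc7, 0x16, 0xba]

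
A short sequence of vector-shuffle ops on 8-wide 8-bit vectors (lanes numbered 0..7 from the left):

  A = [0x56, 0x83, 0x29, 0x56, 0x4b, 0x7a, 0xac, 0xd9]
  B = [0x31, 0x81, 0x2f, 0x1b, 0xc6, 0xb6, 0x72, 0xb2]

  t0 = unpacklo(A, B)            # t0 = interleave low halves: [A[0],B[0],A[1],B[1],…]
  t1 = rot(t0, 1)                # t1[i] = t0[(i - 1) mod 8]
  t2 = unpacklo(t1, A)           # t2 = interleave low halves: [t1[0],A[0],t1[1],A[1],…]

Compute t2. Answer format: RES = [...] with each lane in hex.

RES = [0x1b, 0x56, 0x56, 0x83, 0x31, 0x29, 0x83, 0x56]

  t0: 56 31 83 81 29 2f 56 1b
  t1: 1b 56 31 83 81 29 2f 56
  t2: 1b 56 56 83 31 29 83 56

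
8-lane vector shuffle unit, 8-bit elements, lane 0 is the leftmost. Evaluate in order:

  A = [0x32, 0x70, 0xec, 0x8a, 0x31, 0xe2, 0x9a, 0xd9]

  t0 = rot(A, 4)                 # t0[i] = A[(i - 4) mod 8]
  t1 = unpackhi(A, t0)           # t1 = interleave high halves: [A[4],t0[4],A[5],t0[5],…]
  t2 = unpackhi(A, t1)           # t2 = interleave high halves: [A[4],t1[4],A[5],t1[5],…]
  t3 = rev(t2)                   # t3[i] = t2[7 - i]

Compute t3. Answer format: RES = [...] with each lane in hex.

  t0: 31 e2 9a d9 32 70 ec 8a
  t1: 31 32 e2 70 9a ec d9 8a
  t2: 31 9a e2 ec 9a d9 d9 8a
  t3: 8a d9 d9 9a ec e2 9a 31

RES = [ 0x8a  0xd9  0xd9  0x9a  0xec  0xe2  0x9a  0x31 ]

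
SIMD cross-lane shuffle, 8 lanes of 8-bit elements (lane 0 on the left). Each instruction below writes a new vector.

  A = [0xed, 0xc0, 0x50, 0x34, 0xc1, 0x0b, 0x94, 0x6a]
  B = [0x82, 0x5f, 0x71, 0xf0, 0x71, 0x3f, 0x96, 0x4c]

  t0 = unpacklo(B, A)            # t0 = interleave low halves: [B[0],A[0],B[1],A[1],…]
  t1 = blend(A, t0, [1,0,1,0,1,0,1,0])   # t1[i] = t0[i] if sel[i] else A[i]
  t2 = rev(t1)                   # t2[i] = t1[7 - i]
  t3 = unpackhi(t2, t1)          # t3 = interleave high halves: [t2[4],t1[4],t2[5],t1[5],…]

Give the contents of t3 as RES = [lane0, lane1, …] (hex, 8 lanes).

RES = [ 0x34  0x71  0x5f  0x0b  0xc0  0xf0  0x82  0x6a ]

  t0: 82 ed 5f c0 71 50 f0 34
  t1: 82 c0 5f 34 71 0b f0 6a
  t2: 6a f0 0b 71 34 5f c0 82
  t3: 34 71 5f 0b c0 f0 82 6a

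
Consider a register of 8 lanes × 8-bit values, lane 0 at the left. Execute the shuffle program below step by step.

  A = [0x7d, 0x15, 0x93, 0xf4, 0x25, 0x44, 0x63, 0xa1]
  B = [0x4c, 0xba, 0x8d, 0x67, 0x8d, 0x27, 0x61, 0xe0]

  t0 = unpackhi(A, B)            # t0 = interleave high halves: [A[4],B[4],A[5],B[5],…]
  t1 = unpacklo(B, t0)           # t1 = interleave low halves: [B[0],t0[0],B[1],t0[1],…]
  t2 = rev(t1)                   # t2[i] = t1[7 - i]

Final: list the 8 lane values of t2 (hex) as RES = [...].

t0 = [0x25, 0x8d, 0x44, 0x27, 0x63, 0x61, 0xa1, 0xe0]
t1 = [0x4c, 0x25, 0xba, 0x8d, 0x8d, 0x44, 0x67, 0x27]
t2 = [0x27, 0x67, 0x44, 0x8d, 0x8d, 0xba, 0x25, 0x4c]

RES = [ 0x27  0x67  0x44  0x8d  0x8d  0xba  0x25  0x4c ]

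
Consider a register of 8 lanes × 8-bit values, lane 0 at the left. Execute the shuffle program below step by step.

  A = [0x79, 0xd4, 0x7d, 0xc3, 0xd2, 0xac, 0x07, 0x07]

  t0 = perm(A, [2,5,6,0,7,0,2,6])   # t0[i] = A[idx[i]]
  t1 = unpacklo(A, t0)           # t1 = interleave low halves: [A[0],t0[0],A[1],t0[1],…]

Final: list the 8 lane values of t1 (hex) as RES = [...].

RES = [ 0x79  0x7d  0xd4  0xac  0x7d  0x07  0xc3  0x79 ]

t0 = [0x7d, 0xac, 0x07, 0x79, 0x07, 0x79, 0x7d, 0x07]
t1 = [0x79, 0x7d, 0xd4, 0xac, 0x7d, 0x07, 0xc3, 0x79]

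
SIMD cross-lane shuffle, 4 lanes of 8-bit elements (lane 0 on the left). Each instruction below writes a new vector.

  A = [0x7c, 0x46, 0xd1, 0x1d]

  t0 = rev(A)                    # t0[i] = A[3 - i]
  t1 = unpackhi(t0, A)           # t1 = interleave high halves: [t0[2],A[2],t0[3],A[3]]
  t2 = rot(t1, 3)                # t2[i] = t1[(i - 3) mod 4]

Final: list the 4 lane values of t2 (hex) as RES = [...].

→ t0 |1d|d1|46|7c|
→ t1 |46|d1|7c|1d|
→ t2 |d1|7c|1d|46|

RES = [ 0xd1  0x7c  0x1d  0x46 ]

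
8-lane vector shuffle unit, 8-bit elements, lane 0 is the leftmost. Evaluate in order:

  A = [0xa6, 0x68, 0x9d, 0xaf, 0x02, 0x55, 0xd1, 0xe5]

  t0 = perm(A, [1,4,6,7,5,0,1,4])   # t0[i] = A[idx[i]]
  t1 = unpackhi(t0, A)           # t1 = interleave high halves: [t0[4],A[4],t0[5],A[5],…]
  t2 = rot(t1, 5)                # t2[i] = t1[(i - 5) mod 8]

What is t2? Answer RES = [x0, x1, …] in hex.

RES = [ 0x55  0x68  0xd1  0x02  0xe5  0x55  0x02  0xa6 ]

→ t0 |68|02|d1|e5|55|a6|68|02|
→ t1 |55|02|a6|55|68|d1|02|e5|
→ t2 |55|68|d1|02|e5|55|02|a6|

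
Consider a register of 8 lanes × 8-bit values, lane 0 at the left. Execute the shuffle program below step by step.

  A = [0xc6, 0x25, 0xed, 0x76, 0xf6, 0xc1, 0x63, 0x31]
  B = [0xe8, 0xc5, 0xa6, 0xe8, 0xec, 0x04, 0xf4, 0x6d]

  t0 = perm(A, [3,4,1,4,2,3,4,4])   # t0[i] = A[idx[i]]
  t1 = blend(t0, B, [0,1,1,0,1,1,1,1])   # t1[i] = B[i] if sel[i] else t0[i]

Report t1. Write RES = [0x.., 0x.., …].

→ t0 |76|f6|25|f6|ed|76|f6|f6|
→ t1 |76|c5|a6|f6|ec|04|f4|6d|

RES = [0x76, 0xc5, 0xa6, 0xf6, 0xec, 0x04, 0xf4, 0x6d]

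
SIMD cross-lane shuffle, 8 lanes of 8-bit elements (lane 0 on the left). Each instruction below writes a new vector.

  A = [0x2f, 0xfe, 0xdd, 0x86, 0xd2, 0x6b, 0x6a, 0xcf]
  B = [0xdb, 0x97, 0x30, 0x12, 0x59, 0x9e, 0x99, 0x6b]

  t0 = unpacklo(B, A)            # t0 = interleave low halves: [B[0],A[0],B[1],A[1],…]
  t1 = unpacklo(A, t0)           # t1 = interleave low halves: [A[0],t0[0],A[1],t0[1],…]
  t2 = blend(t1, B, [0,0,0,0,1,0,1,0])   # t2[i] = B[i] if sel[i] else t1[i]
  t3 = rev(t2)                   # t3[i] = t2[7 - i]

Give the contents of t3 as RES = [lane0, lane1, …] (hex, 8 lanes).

RES = [ 0xfe  0x99  0x97  0x59  0x2f  0xfe  0xdb  0x2f ]

→ t0 |db|2f|97|fe|30|dd|12|86|
→ t1 |2f|db|fe|2f|dd|97|86|fe|
→ t2 |2f|db|fe|2f|59|97|99|fe|
→ t3 |fe|99|97|59|2f|fe|db|2f|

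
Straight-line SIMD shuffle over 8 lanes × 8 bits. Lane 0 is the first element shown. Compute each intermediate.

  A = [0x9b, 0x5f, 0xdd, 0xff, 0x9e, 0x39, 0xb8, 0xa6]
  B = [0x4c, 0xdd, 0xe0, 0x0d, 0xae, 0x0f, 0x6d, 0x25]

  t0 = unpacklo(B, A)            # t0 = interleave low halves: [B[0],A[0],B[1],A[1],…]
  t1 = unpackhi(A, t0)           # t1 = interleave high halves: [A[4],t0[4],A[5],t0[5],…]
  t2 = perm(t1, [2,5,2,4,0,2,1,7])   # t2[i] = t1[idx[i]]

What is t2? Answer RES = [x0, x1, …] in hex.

RES = [ 0x39  0x0d  0x39  0xb8  0x9e  0x39  0xe0  0xff ]

→ t0 |4c|9b|dd|5f|e0|dd|0d|ff|
→ t1 |9e|e0|39|dd|b8|0d|a6|ff|
→ t2 |39|0d|39|b8|9e|39|e0|ff|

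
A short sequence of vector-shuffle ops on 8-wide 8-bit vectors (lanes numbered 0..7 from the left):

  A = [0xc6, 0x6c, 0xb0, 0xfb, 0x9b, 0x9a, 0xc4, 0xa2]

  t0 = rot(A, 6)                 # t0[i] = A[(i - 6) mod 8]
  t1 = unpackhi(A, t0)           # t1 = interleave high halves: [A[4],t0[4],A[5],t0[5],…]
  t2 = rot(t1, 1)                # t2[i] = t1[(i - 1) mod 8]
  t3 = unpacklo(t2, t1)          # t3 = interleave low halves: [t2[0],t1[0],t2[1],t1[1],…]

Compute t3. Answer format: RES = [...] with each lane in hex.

  t0: b0 fb 9b 9a c4 a2 c6 6c
  t1: 9b c4 9a a2 c4 c6 a2 6c
  t2: 6c 9b c4 9a a2 c4 c6 a2
  t3: 6c 9b 9b c4 c4 9a 9a a2

RES = [0x6c, 0x9b, 0x9b, 0xc4, 0xc4, 0x9a, 0x9a, 0xa2]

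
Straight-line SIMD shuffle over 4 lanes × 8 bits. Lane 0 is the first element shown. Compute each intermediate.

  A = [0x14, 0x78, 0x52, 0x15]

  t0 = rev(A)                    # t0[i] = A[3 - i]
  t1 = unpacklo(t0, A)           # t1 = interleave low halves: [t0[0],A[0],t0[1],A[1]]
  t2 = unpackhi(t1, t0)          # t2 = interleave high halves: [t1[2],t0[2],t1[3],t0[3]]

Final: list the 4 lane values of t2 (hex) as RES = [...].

  t0: 15 52 78 14
  t1: 15 14 52 78
  t2: 52 78 78 14

RES = [ 0x52  0x78  0x78  0x14 ]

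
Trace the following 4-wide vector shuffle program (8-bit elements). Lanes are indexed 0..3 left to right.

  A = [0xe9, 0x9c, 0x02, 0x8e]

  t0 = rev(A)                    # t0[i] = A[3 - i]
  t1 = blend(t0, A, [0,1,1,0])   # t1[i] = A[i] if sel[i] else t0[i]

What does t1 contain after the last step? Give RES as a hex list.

RES = [ 0x8e  0x9c  0x02  0xe9 ]

t0 = [0x8e, 0x02, 0x9c, 0xe9]
t1 = [0x8e, 0x9c, 0x02, 0xe9]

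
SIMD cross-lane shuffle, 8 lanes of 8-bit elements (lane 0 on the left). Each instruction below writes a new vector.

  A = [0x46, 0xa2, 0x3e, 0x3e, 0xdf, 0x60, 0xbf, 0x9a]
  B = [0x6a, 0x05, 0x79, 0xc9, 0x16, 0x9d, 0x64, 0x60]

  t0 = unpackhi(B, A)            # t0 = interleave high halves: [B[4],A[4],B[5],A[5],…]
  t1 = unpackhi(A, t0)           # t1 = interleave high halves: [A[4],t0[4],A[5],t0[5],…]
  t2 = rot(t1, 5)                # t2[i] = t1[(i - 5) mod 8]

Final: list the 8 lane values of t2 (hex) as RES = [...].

RES = [ 0xbf  0xbf  0x60  0x9a  0x9a  0xdf  0x64  0x60 ]

t0 = [0x16, 0xdf, 0x9d, 0x60, 0x64, 0xbf, 0x60, 0x9a]
t1 = [0xdf, 0x64, 0x60, 0xbf, 0xbf, 0x60, 0x9a, 0x9a]
t2 = [0xbf, 0xbf, 0x60, 0x9a, 0x9a, 0xdf, 0x64, 0x60]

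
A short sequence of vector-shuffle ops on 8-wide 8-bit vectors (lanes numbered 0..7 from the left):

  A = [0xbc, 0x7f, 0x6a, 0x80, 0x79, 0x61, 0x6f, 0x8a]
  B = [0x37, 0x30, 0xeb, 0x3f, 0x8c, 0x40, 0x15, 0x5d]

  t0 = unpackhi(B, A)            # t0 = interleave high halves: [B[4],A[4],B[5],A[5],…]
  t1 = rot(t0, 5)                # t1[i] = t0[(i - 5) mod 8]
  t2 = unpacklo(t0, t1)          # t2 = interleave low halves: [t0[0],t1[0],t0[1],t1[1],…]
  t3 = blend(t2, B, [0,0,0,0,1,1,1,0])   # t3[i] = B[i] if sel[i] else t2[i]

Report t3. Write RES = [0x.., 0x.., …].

  t0: 8c 79 40 61 15 6f 5d 8a
  t1: 61 15 6f 5d 8a 8c 79 40
  t2: 8c 61 79 15 40 6f 61 5d
  t3: 8c 61 79 15 8c 40 15 5d

RES = [ 0x8c  0x61  0x79  0x15  0x8c  0x40  0x15  0x5d ]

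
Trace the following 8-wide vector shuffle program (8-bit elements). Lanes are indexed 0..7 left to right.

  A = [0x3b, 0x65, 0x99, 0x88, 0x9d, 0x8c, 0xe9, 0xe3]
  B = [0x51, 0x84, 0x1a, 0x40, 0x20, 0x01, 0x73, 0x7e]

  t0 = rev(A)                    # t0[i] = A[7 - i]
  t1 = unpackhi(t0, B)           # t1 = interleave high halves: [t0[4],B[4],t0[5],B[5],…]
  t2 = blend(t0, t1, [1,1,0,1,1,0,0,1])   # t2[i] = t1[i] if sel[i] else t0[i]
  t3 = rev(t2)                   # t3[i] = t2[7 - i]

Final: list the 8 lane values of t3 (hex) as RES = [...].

RES = [0x7e, 0x65, 0x99, 0x65, 0x01, 0x8c, 0x20, 0x88]

  t0: e3 e9 8c 9d 88 99 65 3b
  t1: 88 20 99 01 65 73 3b 7e
  t2: 88 20 8c 01 65 99 65 7e
  t3: 7e 65 99 65 01 8c 20 88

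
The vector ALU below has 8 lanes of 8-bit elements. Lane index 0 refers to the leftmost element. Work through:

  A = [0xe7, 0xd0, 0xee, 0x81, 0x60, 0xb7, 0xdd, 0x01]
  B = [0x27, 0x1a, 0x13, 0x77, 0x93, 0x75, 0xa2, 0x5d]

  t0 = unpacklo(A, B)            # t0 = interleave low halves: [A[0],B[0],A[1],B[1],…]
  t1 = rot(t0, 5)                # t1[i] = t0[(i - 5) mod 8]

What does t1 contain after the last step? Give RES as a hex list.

  t0: e7 27 d0 1a ee 13 81 77
  t1: 1a ee 13 81 77 e7 27 d0

RES = [ 0x1a  0xee  0x13  0x81  0x77  0xe7  0x27  0xd0 ]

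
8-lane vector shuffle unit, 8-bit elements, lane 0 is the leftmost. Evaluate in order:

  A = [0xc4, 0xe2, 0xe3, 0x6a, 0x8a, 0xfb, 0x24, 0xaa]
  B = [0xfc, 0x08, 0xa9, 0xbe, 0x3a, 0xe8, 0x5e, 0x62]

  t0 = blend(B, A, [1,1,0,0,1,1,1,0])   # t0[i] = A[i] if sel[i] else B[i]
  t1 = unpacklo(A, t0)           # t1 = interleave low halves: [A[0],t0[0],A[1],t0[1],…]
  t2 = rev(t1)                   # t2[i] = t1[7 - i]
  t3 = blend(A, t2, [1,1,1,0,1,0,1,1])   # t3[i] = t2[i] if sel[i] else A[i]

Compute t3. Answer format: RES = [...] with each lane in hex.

RES = [ 0xbe  0x6a  0xa9  0x6a  0xe2  0xfb  0xc4  0xc4 ]

t0 = [0xc4, 0xe2, 0xa9, 0xbe, 0x8a, 0xfb, 0x24, 0x62]
t1 = [0xc4, 0xc4, 0xe2, 0xe2, 0xe3, 0xa9, 0x6a, 0xbe]
t2 = [0xbe, 0x6a, 0xa9, 0xe3, 0xe2, 0xe2, 0xc4, 0xc4]
t3 = [0xbe, 0x6a, 0xa9, 0x6a, 0xe2, 0xfb, 0xc4, 0xc4]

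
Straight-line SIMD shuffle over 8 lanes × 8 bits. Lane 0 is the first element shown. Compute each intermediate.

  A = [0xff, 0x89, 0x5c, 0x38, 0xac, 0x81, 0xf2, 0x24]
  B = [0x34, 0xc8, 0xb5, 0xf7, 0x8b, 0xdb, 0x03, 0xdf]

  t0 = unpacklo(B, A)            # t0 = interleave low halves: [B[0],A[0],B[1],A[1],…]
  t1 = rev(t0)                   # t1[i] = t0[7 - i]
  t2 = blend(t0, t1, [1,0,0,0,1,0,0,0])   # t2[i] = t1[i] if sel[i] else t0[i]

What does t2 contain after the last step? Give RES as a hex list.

  t0: 34 ff c8 89 b5 5c f7 38
  t1: 38 f7 5c b5 89 c8 ff 34
  t2: 38 ff c8 89 89 5c f7 38

RES = [ 0x38  0xff  0xc8  0x89  0x89  0x5c  0xf7  0x38 ]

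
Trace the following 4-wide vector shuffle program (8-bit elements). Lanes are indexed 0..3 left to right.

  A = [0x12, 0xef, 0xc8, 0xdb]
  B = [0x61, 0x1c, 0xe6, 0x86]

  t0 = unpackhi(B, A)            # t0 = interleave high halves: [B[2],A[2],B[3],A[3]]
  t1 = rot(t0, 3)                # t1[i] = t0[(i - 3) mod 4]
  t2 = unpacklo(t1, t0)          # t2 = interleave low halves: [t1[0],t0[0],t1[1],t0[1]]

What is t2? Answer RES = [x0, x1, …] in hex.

→ t0 |e6|c8|86|db|
→ t1 |c8|86|db|e6|
→ t2 |c8|e6|86|c8|

RES = [0xc8, 0xe6, 0x86, 0xc8]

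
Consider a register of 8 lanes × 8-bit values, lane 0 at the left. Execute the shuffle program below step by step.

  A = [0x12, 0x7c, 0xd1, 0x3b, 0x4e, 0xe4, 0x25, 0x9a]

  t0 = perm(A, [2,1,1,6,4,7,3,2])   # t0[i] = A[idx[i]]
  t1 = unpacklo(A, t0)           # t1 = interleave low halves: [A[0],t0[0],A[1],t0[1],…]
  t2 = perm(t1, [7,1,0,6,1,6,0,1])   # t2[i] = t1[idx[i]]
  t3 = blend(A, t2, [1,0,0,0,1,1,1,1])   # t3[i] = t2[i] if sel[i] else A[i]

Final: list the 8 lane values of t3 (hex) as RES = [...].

RES = [0x25, 0x7c, 0xd1, 0x3b, 0xd1, 0x3b, 0x12, 0xd1]

t0 = [0xd1, 0x7c, 0x7c, 0x25, 0x4e, 0x9a, 0x3b, 0xd1]
t1 = [0x12, 0xd1, 0x7c, 0x7c, 0xd1, 0x7c, 0x3b, 0x25]
t2 = [0x25, 0xd1, 0x12, 0x3b, 0xd1, 0x3b, 0x12, 0xd1]
t3 = [0x25, 0x7c, 0xd1, 0x3b, 0xd1, 0x3b, 0x12, 0xd1]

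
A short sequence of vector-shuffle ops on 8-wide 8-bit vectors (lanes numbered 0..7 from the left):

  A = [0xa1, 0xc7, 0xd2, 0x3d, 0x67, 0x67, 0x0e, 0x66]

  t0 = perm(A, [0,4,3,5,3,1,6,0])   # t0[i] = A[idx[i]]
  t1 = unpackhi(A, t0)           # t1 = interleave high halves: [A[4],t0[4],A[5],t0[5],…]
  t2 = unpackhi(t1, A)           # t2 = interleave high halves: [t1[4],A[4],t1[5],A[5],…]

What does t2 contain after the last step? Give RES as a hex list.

RES = [ 0x0e  0x67  0x0e  0x67  0x66  0x0e  0xa1  0x66 ]

→ t0 |a1|67|3d|67|3d|c7|0e|a1|
→ t1 |67|3d|67|c7|0e|0e|66|a1|
→ t2 |0e|67|0e|67|66|0e|a1|66|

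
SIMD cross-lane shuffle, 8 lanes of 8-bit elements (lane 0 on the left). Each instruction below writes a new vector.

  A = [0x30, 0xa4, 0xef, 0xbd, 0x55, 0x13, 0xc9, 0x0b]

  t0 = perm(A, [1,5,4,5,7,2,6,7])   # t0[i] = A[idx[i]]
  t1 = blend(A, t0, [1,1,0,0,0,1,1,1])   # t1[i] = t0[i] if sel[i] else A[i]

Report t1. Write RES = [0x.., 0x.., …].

RES = [0xa4, 0x13, 0xef, 0xbd, 0x55, 0xef, 0xc9, 0x0b]

→ t0 |a4|13|55|13|0b|ef|c9|0b|
→ t1 |a4|13|ef|bd|55|ef|c9|0b|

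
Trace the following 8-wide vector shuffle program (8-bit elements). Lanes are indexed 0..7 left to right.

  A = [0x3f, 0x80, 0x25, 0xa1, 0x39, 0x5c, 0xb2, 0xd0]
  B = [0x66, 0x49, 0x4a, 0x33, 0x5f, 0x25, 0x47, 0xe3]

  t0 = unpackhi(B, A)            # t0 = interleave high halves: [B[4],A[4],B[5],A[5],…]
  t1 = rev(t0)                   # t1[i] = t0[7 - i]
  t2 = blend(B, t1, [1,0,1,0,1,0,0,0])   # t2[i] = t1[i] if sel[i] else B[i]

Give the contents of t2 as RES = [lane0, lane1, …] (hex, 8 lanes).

→ t0 |5f|39|25|5c|47|b2|e3|d0|
→ t1 |d0|e3|b2|47|5c|25|39|5f|
→ t2 |d0|49|b2|33|5c|25|47|e3|

RES = [ 0xd0  0x49  0xb2  0x33  0x5c  0x25  0x47  0xe3 ]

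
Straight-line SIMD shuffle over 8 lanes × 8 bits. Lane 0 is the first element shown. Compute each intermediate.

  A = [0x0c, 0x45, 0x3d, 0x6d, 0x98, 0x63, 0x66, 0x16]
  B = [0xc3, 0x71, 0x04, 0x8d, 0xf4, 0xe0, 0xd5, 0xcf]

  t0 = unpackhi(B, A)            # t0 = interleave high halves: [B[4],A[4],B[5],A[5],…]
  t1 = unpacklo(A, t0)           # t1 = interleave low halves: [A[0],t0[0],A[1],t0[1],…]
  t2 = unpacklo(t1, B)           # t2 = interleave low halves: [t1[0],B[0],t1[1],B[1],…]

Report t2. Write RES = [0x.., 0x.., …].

  t0: f4 98 e0 63 d5 66 cf 16
  t1: 0c f4 45 98 3d e0 6d 63
  t2: 0c c3 f4 71 45 04 98 8d

RES = [0x0c, 0xc3, 0xf4, 0x71, 0x45, 0x04, 0x98, 0x8d]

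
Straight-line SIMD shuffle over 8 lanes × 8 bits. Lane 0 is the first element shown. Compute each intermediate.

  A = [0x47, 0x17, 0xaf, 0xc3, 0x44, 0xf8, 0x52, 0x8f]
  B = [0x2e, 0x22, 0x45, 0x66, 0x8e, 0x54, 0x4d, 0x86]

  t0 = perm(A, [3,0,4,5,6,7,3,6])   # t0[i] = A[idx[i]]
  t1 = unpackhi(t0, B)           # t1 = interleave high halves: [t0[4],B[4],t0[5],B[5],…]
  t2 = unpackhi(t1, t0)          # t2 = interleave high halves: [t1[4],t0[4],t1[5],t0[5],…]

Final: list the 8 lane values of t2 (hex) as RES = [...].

RES = [0xc3, 0x52, 0x4d, 0x8f, 0x52, 0xc3, 0x86, 0x52]

  t0: c3 47 44 f8 52 8f c3 52
  t1: 52 8e 8f 54 c3 4d 52 86
  t2: c3 52 4d 8f 52 c3 86 52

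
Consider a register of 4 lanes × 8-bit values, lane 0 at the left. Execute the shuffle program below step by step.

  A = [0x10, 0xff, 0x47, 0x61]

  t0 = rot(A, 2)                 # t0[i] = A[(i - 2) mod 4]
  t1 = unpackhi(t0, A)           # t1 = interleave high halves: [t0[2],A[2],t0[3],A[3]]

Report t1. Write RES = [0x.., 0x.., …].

t0 = [0x47, 0x61, 0x10, 0xff]
t1 = [0x10, 0x47, 0xff, 0x61]

RES = [ 0x10  0x47  0xff  0x61 ]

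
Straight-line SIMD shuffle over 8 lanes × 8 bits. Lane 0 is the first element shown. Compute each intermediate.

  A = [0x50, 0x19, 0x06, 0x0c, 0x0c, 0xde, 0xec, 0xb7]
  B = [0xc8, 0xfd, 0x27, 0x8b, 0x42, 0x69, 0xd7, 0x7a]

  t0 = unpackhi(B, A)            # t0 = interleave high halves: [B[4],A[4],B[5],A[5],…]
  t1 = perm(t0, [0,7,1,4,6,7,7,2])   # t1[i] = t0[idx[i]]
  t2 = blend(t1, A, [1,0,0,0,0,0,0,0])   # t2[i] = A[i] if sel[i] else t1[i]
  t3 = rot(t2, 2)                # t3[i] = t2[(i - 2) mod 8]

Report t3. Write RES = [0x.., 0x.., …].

  t0: 42 0c 69 de d7 ec 7a b7
  t1: 42 b7 0c d7 7a b7 b7 69
  t2: 50 b7 0c d7 7a b7 b7 69
  t3: b7 69 50 b7 0c d7 7a b7

RES = [0xb7, 0x69, 0x50, 0xb7, 0x0c, 0xd7, 0x7a, 0xb7]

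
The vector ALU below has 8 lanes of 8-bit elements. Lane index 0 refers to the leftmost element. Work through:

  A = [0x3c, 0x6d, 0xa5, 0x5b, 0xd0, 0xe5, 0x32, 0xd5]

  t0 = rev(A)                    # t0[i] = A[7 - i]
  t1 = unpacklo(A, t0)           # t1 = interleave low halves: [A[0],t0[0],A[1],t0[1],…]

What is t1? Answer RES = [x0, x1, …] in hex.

RES = [0x3c, 0xd5, 0x6d, 0x32, 0xa5, 0xe5, 0x5b, 0xd0]

→ t0 |d5|32|e5|d0|5b|a5|6d|3c|
→ t1 |3c|d5|6d|32|a5|e5|5b|d0|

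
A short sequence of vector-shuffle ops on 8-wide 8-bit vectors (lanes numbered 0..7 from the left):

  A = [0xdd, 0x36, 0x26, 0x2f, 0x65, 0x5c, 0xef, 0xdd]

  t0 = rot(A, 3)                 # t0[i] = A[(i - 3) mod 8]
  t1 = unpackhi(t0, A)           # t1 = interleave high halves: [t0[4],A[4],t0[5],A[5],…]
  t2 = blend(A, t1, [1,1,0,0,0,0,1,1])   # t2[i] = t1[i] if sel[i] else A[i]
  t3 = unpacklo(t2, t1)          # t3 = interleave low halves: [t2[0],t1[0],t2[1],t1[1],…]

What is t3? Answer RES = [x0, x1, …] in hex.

RES = [0x36, 0x36, 0x65, 0x65, 0x26, 0x26, 0x2f, 0x5c]

t0 = [0x5c, 0xef, 0xdd, 0xdd, 0x36, 0x26, 0x2f, 0x65]
t1 = [0x36, 0x65, 0x26, 0x5c, 0x2f, 0xef, 0x65, 0xdd]
t2 = [0x36, 0x65, 0x26, 0x2f, 0x65, 0x5c, 0x65, 0xdd]
t3 = [0x36, 0x36, 0x65, 0x65, 0x26, 0x26, 0x2f, 0x5c]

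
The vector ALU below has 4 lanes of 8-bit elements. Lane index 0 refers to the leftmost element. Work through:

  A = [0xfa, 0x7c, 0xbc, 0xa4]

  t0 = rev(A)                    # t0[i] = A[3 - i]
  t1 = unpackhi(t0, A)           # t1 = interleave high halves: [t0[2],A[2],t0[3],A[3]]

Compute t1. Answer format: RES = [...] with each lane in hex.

RES = [ 0x7c  0xbc  0xfa  0xa4 ]

  t0: a4 bc 7c fa
  t1: 7c bc fa a4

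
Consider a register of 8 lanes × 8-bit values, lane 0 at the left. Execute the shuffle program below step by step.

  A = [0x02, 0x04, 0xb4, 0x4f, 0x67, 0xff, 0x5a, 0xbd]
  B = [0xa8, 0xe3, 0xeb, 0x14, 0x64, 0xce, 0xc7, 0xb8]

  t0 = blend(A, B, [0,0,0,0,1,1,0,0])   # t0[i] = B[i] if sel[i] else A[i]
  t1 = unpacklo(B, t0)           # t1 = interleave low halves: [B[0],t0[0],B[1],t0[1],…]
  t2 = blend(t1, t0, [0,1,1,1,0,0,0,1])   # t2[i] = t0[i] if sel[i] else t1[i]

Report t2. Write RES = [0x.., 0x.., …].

→ t0 |02|04|b4|4f|64|ce|5a|bd|
→ t1 |a8|02|e3|04|eb|b4|14|4f|
→ t2 |a8|04|b4|4f|eb|b4|14|bd|

RES = [ 0xa8  0x04  0xb4  0x4f  0xeb  0xb4  0x14  0xbd ]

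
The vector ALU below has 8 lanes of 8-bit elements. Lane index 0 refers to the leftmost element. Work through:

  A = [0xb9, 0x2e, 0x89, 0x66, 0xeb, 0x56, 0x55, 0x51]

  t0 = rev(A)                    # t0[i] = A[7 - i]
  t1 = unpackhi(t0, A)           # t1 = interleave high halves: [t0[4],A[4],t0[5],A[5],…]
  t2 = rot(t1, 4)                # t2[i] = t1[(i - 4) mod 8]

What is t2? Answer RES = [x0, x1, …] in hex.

t0 = [0x51, 0x55, 0x56, 0xeb, 0x66, 0x89, 0x2e, 0xb9]
t1 = [0x66, 0xeb, 0x89, 0x56, 0x2e, 0x55, 0xb9, 0x51]
t2 = [0x2e, 0x55, 0xb9, 0x51, 0x66, 0xeb, 0x89, 0x56]

RES = [0x2e, 0x55, 0xb9, 0x51, 0x66, 0xeb, 0x89, 0x56]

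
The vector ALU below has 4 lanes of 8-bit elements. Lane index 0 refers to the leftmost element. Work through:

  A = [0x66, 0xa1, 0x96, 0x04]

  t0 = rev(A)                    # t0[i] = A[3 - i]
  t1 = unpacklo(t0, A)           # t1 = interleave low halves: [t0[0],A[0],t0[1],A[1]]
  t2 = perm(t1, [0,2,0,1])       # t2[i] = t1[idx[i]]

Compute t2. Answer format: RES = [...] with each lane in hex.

RES = [ 0x04  0x96  0x04  0x66 ]

t0 = [0x04, 0x96, 0xa1, 0x66]
t1 = [0x04, 0x66, 0x96, 0xa1]
t2 = [0x04, 0x96, 0x04, 0x66]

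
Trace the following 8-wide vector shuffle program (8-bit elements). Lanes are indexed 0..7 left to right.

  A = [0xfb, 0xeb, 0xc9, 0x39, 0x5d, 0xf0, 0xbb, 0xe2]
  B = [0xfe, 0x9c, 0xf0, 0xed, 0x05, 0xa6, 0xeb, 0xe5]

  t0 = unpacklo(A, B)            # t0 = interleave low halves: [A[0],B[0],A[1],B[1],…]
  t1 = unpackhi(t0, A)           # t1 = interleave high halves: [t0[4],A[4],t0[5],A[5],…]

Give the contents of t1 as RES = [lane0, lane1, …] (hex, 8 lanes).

RES = [ 0xc9  0x5d  0xf0  0xf0  0x39  0xbb  0xed  0xe2 ]

t0 = [0xfb, 0xfe, 0xeb, 0x9c, 0xc9, 0xf0, 0x39, 0xed]
t1 = [0xc9, 0x5d, 0xf0, 0xf0, 0x39, 0xbb, 0xed, 0xe2]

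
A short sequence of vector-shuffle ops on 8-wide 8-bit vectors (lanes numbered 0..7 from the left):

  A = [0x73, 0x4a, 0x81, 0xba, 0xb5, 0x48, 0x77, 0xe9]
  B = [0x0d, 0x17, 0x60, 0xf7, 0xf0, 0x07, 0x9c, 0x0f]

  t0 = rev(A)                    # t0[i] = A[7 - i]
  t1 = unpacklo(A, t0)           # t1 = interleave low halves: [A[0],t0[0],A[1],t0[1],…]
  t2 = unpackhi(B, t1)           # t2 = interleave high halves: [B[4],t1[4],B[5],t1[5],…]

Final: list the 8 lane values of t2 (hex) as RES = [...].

RES = [ 0xf0  0x81  0x07  0x48  0x9c  0xba  0x0f  0xb5 ]

t0 = [0xe9, 0x77, 0x48, 0xb5, 0xba, 0x81, 0x4a, 0x73]
t1 = [0x73, 0xe9, 0x4a, 0x77, 0x81, 0x48, 0xba, 0xb5]
t2 = [0xf0, 0x81, 0x07, 0x48, 0x9c, 0xba, 0x0f, 0xb5]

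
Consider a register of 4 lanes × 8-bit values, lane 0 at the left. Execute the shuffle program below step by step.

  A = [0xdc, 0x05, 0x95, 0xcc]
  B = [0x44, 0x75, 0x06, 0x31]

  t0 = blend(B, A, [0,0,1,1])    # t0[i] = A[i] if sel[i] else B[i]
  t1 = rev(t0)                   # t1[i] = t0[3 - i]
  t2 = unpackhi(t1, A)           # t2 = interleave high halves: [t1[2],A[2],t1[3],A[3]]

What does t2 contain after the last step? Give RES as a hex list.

  t0: 44 75 95 cc
  t1: cc 95 75 44
  t2: 75 95 44 cc

RES = [ 0x75  0x95  0x44  0xcc ]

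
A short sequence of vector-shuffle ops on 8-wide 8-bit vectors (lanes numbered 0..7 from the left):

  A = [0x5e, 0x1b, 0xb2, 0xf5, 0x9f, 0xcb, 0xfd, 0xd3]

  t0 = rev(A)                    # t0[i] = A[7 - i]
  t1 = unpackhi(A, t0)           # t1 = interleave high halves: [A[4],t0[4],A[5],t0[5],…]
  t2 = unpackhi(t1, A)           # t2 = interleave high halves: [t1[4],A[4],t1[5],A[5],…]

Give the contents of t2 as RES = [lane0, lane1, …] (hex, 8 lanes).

→ t0 |d3|fd|cb|9f|f5|b2|1b|5e|
→ t1 |9f|f5|cb|b2|fd|1b|d3|5e|
→ t2 |fd|9f|1b|cb|d3|fd|5e|d3|

RES = [0xfd, 0x9f, 0x1b, 0xcb, 0xd3, 0xfd, 0x5e, 0xd3]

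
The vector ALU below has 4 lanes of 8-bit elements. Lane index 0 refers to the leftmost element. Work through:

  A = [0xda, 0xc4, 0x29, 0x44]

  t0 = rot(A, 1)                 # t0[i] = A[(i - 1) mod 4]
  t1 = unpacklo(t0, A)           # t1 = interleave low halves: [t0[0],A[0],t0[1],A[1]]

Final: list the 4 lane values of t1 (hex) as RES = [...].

→ t0 |44|da|c4|29|
→ t1 |44|da|da|c4|

RES = [ 0x44  0xda  0xda  0xc4 ]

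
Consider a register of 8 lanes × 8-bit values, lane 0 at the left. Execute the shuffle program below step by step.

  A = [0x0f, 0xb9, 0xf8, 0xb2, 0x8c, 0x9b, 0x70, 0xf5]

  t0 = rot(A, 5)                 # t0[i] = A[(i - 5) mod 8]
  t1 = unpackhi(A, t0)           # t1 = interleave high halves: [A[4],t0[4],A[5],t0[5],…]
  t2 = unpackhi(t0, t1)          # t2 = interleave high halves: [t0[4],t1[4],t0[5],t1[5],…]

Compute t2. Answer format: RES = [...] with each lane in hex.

  t0: b2 8c 9b 70 f5 0f b9 f8
  t1: 8c f5 9b 0f 70 b9 f5 f8
  t2: f5 70 0f b9 b9 f5 f8 f8

RES = [0xf5, 0x70, 0x0f, 0xb9, 0xb9, 0xf5, 0xf8, 0xf8]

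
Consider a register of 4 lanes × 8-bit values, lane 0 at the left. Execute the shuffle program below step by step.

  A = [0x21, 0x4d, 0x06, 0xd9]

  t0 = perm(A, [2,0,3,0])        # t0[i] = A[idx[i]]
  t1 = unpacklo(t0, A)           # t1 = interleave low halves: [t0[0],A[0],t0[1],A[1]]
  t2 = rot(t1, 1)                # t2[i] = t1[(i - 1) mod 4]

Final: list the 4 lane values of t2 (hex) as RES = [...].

→ t0 |06|21|d9|21|
→ t1 |06|21|21|4d|
→ t2 |4d|06|21|21|

RES = [0x4d, 0x06, 0x21, 0x21]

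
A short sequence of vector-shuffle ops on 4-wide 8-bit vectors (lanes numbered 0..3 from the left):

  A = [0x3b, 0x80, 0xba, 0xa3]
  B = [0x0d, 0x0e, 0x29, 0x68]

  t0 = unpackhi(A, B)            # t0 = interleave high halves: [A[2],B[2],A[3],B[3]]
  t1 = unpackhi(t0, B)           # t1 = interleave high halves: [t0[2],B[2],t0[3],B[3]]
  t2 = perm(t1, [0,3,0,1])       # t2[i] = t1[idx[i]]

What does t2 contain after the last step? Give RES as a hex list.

  t0: ba 29 a3 68
  t1: a3 29 68 68
  t2: a3 68 a3 29

RES = [0xa3, 0x68, 0xa3, 0x29]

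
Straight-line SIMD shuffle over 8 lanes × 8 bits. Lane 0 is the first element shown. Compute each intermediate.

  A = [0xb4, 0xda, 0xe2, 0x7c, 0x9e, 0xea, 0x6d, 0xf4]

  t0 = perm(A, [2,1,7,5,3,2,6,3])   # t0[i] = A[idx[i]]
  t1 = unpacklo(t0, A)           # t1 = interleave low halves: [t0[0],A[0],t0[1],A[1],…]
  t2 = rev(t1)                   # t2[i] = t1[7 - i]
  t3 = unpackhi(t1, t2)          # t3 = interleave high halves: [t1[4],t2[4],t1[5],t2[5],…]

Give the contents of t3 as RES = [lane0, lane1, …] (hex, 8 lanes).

RES = [0xf4, 0xda, 0xe2, 0xda, 0xea, 0xb4, 0x7c, 0xe2]

→ t0 |e2|da|f4|ea|7c|e2|6d|7c|
→ t1 |e2|b4|da|da|f4|e2|ea|7c|
→ t2 |7c|ea|e2|f4|da|da|b4|e2|
→ t3 |f4|da|e2|da|ea|b4|7c|e2|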